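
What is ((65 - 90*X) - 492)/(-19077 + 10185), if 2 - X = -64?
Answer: 6367/8892 ≈ 0.71604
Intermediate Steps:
X = 66 (X = 2 - 1*(-64) = 2 + 64 = 66)
((65 - 90*X) - 492)/(-19077 + 10185) = ((65 - 90*66) - 492)/(-19077 + 10185) = ((65 - 5940) - 492)/(-8892) = (-5875 - 492)*(-1/8892) = -6367*(-1/8892) = 6367/8892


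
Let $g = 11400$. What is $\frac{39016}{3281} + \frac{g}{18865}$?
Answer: $\frac{154688048}{12379213} \approx 12.496$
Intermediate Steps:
$\frac{39016}{3281} + \frac{g}{18865} = \frac{39016}{3281} + \frac{11400}{18865} = 39016 \cdot \frac{1}{3281} + 11400 \cdot \frac{1}{18865} = \frac{39016}{3281} + \frac{2280}{3773} = \frac{154688048}{12379213}$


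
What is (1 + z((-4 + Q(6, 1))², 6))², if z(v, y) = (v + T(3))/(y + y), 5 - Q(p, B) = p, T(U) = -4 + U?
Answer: 9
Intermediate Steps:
Q(p, B) = 5 - p
z(v, y) = (-1 + v)/(2*y) (z(v, y) = (v + (-4 + 3))/(y + y) = (v - 1)/((2*y)) = (-1 + v)*(1/(2*y)) = (-1 + v)/(2*y))
(1 + z((-4 + Q(6, 1))², 6))² = (1 + (½)*(-1 + (-4 + (5 - 1*6))²)/6)² = (1 + (½)*(⅙)*(-1 + (-4 + (5 - 6))²))² = (1 + (½)*(⅙)*(-1 + (-4 - 1)²))² = (1 + (½)*(⅙)*(-1 + (-5)²))² = (1 + (½)*(⅙)*(-1 + 25))² = (1 + (½)*(⅙)*24)² = (1 + 2)² = 3² = 9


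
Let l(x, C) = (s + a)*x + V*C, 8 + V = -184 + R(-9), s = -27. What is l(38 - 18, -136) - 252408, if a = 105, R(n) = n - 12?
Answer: -221880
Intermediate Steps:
R(n) = -12 + n
V = -213 (V = -8 + (-184 + (-12 - 9)) = -8 + (-184 - 21) = -8 - 205 = -213)
l(x, C) = -213*C + 78*x (l(x, C) = (-27 + 105)*x - 213*C = 78*x - 213*C = -213*C + 78*x)
l(38 - 18, -136) - 252408 = (-213*(-136) + 78*(38 - 18)) - 252408 = (28968 + 78*20) - 252408 = (28968 + 1560) - 252408 = 30528 - 252408 = -221880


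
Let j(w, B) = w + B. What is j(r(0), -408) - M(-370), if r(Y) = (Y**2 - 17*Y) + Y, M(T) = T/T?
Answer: -409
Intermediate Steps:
M(T) = 1
r(Y) = Y**2 - 16*Y
j(w, B) = B + w
j(r(0), -408) - M(-370) = (-408 + 0*(-16 + 0)) - 1*1 = (-408 + 0*(-16)) - 1 = (-408 + 0) - 1 = -408 - 1 = -409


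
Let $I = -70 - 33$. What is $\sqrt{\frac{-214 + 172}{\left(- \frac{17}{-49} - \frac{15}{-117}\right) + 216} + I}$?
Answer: $\frac{i \sqrt{4415012911594}}{206842} \approx 10.158 i$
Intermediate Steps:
$I = -103$ ($I = -70 - 33 = -103$)
$\sqrt{\frac{-214 + 172}{\left(- \frac{17}{-49} - \frac{15}{-117}\right) + 216} + I} = \sqrt{\frac{-214 + 172}{\left(- \frac{17}{-49} - \frac{15}{-117}\right) + 216} - 103} = \sqrt{- \frac{42}{\left(\left(-17\right) \left(- \frac{1}{49}\right) - - \frac{5}{39}\right) + 216} - 103} = \sqrt{- \frac{42}{\left(\frac{17}{49} + \frac{5}{39}\right) + 216} - 103} = \sqrt{- \frac{42}{\frac{908}{1911} + 216} - 103} = \sqrt{- \frac{42}{\frac{413684}{1911}} - 103} = \sqrt{\left(-42\right) \frac{1911}{413684} - 103} = \sqrt{- \frac{40131}{206842} - 103} = \sqrt{- \frac{21344857}{206842}} = \frac{i \sqrt{4415012911594}}{206842}$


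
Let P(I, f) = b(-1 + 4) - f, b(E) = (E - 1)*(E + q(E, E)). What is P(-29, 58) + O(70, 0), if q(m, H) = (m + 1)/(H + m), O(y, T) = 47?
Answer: -11/3 ≈ -3.6667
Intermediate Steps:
q(m, H) = (1 + m)/(H + m)
b(E) = (-1 + E)*(E + (1 + E)/(2*E)) (b(E) = (E - 1)*(E + (1 + E)/(E + E)) = (-1 + E)*(E + (1 + E)/((2*E))) = (-1 + E)*(E + (1/(2*E))*(1 + E)) = (-1 + E)*(E + (1 + E)/(2*E)))
P(I, f) = 22/3 - f (P(I, f) = ((-1 + 4)**2 - (-1 + 4)/2 - 1/(2*(-1 + 4))) - f = (3**2 - 1/2*3 - 1/2/3) - f = (9 - 3/2 - 1/2*1/3) - f = (9 - 3/2 - 1/6) - f = 22/3 - f)
P(-29, 58) + O(70, 0) = (22/3 - 1*58) + 47 = (22/3 - 58) + 47 = -152/3 + 47 = -11/3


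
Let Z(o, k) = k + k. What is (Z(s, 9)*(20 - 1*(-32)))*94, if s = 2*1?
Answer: 87984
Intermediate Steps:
s = 2
Z(o, k) = 2*k
(Z(s, 9)*(20 - 1*(-32)))*94 = ((2*9)*(20 - 1*(-32)))*94 = (18*(20 + 32))*94 = (18*52)*94 = 936*94 = 87984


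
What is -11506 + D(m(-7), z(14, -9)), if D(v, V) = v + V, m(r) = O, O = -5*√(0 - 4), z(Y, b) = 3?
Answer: -11503 - 10*I ≈ -11503.0 - 10.0*I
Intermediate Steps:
O = -10*I ≈ -10.0*I
m(r) = -10*I
D(v, V) = V + v
-11506 + D(m(-7), z(14, -9)) = -11506 + (3 - 10*I) = -11503 - 10*I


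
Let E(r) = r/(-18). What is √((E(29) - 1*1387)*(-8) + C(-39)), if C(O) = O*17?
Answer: √94013/3 ≈ 102.21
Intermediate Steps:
C(O) = 17*O
E(r) = -r/18 (E(r) = r*(-1/18) = -r/18)
√((E(29) - 1*1387)*(-8) + C(-39)) = √((-1/18*29 - 1*1387)*(-8) + 17*(-39)) = √((-29/18 - 1387)*(-8) - 663) = √(-24995/18*(-8) - 663) = √(99980/9 - 663) = √(94013/9) = √94013/3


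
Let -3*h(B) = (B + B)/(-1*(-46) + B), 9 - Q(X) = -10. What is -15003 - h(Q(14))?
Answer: -2925547/195 ≈ -15003.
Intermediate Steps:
Q(X) = 19 (Q(X) = 9 - 1*(-10) = 9 + 10 = 19)
h(B) = -2*B/(3*(46 + B)) (h(B) = -(B + B)/(3*(-1*(-46) + B)) = -2*B/(3*(46 + B)))
-15003 - h(Q(14)) = -15003 - (-2)*19/(138 + 3*19) = -15003 - (-2)*19/(138 + 57) = -15003 - (-2)*19/195 = -15003 - 1*(-38/195) = -15003 + 38/195 = -2925547/195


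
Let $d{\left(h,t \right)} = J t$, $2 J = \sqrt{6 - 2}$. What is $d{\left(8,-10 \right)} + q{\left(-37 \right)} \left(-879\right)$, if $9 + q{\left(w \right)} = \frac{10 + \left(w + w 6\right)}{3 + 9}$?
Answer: $\frac{104561}{4} \approx 26140.0$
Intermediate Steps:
$J = 1$ ($J = \frac{\sqrt{6 - 2}}{2} = \frac{\sqrt{4}}{2} = \frac{1}{2} \cdot 2 = 1$)
$d{\left(h,t \right)} = t$ ($d{\left(h,t \right)} = 1 t = t$)
$q{\left(w \right)} = - \frac{49}{6} + \frac{7 w}{12}$ ($q{\left(w \right)} = -9 + \frac{10 + \left(w + w 6\right)}{3 + 9} = -9 + \frac{10 + \left(w + 6 w\right)}{12} = -9 + \left(10 + 7 w\right) \frac{1}{12} = -9 + \left(\frac{5}{6} + \frac{7 w}{12}\right) = - \frac{49}{6} + \frac{7 w}{12}$)
$d{\left(8,-10 \right)} + q{\left(-37 \right)} \left(-879\right) = -10 + \left(- \frac{49}{6} + \frac{7}{12} \left(-37\right)\right) \left(-879\right) = -10 + \left(- \frac{49}{6} - \frac{259}{12}\right) \left(-879\right) = -10 - - \frac{104601}{4} = -10 + \frac{104601}{4} = \frac{104561}{4}$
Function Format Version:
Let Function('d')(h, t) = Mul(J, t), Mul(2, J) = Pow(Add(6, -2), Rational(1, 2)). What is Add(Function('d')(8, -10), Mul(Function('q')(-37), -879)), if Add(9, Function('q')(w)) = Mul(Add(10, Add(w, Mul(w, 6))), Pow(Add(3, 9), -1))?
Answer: Rational(104561, 4) ≈ 26140.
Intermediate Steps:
J = 1 (J = Mul(Rational(1, 2), Pow(Add(6, -2), Rational(1, 2))) = Mul(Rational(1, 2), Pow(4, Rational(1, 2))) = Mul(Rational(1, 2), 2) = 1)
Function('d')(h, t) = t (Function('d')(h, t) = Mul(1, t) = t)
Function('q')(w) = Add(Rational(-49, 6), Mul(Rational(7, 12), w)) (Function('q')(w) = Add(-9, Mul(Add(10, Add(w, Mul(w, 6))), Pow(Add(3, 9), -1))) = Add(-9, Mul(Add(10, Add(w, Mul(6, w))), Pow(12, -1))) = Add(-9, Mul(Add(10, Mul(7, w)), Rational(1, 12))) = Add(-9, Add(Rational(5, 6), Mul(Rational(7, 12), w))) = Add(Rational(-49, 6), Mul(Rational(7, 12), w)))
Add(Function('d')(8, -10), Mul(Function('q')(-37), -879)) = Add(-10, Mul(Add(Rational(-49, 6), Mul(Rational(7, 12), -37)), -879)) = Add(-10, Mul(Add(Rational(-49, 6), Rational(-259, 12)), -879)) = Add(-10, Mul(Rational(-119, 4), -879)) = Add(-10, Rational(104601, 4)) = Rational(104561, 4)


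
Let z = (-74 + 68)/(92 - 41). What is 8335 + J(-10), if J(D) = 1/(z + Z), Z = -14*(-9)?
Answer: 17836917/2140 ≈ 8335.0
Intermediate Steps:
Z = 126
z = -2/17 (z = -6/51 = -6*1/51 = -2/17 ≈ -0.11765)
J(D) = 17/2140 (J(D) = 1/(-2/17 + 126) = 1/(2140/17) = 17/2140)
8335 + J(-10) = 8335 + 17/2140 = 17836917/2140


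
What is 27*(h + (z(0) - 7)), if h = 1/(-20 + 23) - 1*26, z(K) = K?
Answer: -882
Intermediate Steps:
h = -77/3 (h = 1/3 - 26 = -77/3 ≈ -25.667)
27*(h + (z(0) - 7)) = 27*(-77/3 + (0 - 7)) = 27*(-77/3 - 7) = 27*(-98/3) = -882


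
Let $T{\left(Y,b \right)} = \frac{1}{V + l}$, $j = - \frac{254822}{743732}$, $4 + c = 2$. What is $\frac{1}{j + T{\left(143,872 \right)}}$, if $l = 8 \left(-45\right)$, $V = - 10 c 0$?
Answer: $- \frac{66935880}{23119913} \approx -2.8952$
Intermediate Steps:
$c = -2$ ($c = -4 + 2 = -2$)
$V = 0$ ($V = \left(-10\right) \left(-2\right) 0 = 20 \cdot 0 = 0$)
$l = -360$
$j = - \frac{127411}{371866}$ ($j = \left(-254822\right) \frac{1}{743732} = - \frac{127411}{371866} \approx -0.34263$)
$T{\left(Y,b \right)} = - \frac{1}{360}$ ($T{\left(Y,b \right)} = \frac{1}{0 - 360} = \frac{1}{-360} = - \frac{1}{360}$)
$\frac{1}{j + T{\left(143,872 \right)}} = \frac{1}{- \frac{127411}{371866} - \frac{1}{360}} = \frac{1}{- \frac{23119913}{66935880}} = - \frac{66935880}{23119913}$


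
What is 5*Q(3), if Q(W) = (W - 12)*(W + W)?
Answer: -270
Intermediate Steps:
Q(W) = 2*W*(-12 + W) (Q(W) = (-12 + W)*(2*W) = 2*W*(-12 + W))
5*Q(3) = 5*(2*3*(-12 + 3)) = 5*(2*3*(-9)) = 5*(-54) = -270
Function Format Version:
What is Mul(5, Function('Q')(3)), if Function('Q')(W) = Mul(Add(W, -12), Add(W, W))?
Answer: -270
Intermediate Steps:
Function('Q')(W) = Mul(2, W, Add(-12, W)) (Function('Q')(W) = Mul(Add(-12, W), Mul(2, W)) = Mul(2, W, Add(-12, W)))
Mul(5, Function('Q')(3)) = Mul(5, Mul(2, 3, Add(-12, 3))) = Mul(5, Mul(2, 3, -9)) = Mul(5, -54) = -270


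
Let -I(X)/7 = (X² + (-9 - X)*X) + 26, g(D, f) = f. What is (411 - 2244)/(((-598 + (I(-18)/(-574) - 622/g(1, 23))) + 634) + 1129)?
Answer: -1728519/1075255 ≈ -1.6075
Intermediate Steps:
I(X) = -182 - 7*X² - 7*X*(-9 - X) (I(X) = -7*((X² + (-9 - X)*X) + 26) = -7*((X² + X*(-9 - X)) + 26) = -7*(26 + X² + X*(-9 - X)) = -182 - 7*X² - 7*X*(-9 - X))
(411 - 2244)/(((-598 + (I(-18)/(-574) - 622/g(1, 23))) + 634) + 1129) = (411 - 2244)/(((-598 + ((-182 + 63*(-18))/(-574) - 622/23)) + 634) + 1129) = -1833/(((-598 + ((-182 - 1134)*(-1/574) - 622*1/23)) + 634) + 1129) = -1833/(((-598 + (-1316*(-1/574) - 622/23)) + 634) + 1129) = -1833/(((-598 + (94/41 - 622/23)) + 634) + 1129) = -1833/(((-598 - 23340/943) + 634) + 1129) = -1833/((-587254/943 + 634) + 1129) = -1833/(10608/943 + 1129) = -1833/1075255/943 = -1833*943/1075255 = -1728519/1075255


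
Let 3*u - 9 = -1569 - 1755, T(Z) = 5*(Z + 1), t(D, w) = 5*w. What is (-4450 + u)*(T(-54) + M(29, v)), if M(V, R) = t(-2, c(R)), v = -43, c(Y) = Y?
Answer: 2666400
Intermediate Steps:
M(V, R) = 5*R
T(Z) = 5 + 5*Z (T(Z) = 5*(1 + Z) = 5 + 5*Z)
u = -1105 (u = 3 + (-1569 - 1755)/3 = 3 + (⅓)*(-3324) = 3 - 1108 = -1105)
(-4450 + u)*(T(-54) + M(29, v)) = (-4450 - 1105)*((5 + 5*(-54)) + 5*(-43)) = -5555*((5 - 270) - 215) = -5555*(-265 - 215) = -5555*(-480) = 2666400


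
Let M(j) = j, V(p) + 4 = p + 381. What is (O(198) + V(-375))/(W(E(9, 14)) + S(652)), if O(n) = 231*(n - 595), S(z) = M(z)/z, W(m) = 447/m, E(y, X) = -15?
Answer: 458525/144 ≈ 3184.2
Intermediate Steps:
V(p) = 377 + p (V(p) = -4 + (p + 381) = -4 + (381 + p) = 377 + p)
S(z) = 1 (S(z) = z/z = 1)
O(n) = -137445 + 231*n (O(n) = 231*(-595 + n) = -137445 + 231*n)
(O(198) + V(-375))/(W(E(9, 14)) + S(652)) = ((-137445 + 231*198) + (377 - 375))/(447/(-15) + 1) = ((-137445 + 45738) + 2)/(447*(-1/15) + 1) = (-91707 + 2)/(-149/5 + 1) = -91705/(-144/5) = -91705*(-5/144) = 458525/144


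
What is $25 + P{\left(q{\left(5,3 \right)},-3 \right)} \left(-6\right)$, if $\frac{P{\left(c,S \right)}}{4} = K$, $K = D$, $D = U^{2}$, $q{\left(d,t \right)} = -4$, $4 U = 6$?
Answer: $-29$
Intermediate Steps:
$U = \frac{3}{2}$ ($U = \frac{1}{4} \cdot 6 = \frac{3}{2} \approx 1.5$)
$D = \frac{9}{4}$ ($D = \left(\frac{3}{2}\right)^{2} = \frac{9}{4} \approx 2.25$)
$K = \frac{9}{4} \approx 2.25$
$P{\left(c,S \right)} = 9$ ($P{\left(c,S \right)} = 4 \cdot \frac{9}{4} = 9$)
$25 + P{\left(q{\left(5,3 \right)},-3 \right)} \left(-6\right) = 25 + 9 \left(-6\right) = 25 - 54 = -29$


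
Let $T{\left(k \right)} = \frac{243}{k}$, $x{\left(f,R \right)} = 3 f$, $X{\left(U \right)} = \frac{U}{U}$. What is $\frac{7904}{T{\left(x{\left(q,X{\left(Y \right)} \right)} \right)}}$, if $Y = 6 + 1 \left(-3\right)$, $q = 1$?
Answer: $\frac{7904}{81} \approx 97.58$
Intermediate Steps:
$Y = 3$ ($Y = 6 - 3 = 3$)
$X{\left(U \right)} = 1$
$\frac{7904}{T{\left(x{\left(q,X{\left(Y \right)} \right)} \right)}} = \frac{7904}{243 \frac{1}{3 \cdot 1}} = \frac{7904}{243 \cdot \frac{1}{3}} = \frac{7904}{81}$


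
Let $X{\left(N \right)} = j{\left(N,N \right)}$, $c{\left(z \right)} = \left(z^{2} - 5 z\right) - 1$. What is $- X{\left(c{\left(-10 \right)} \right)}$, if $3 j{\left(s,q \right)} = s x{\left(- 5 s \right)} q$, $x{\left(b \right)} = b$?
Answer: $\frac{16539745}{3} \approx 5.5132 \cdot 10^{6}$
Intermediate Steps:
$j{\left(s,q \right)} = - \frac{5 q s^{2}}{3}$ ($j{\left(s,q \right)} = \frac{s \left(- 5 s\right) q}{3} = \frac{- 5 s^{2} q}{3} = \frac{\left(-5\right) q s^{2}}{3} = - \frac{5 q s^{2}}{3}$)
$c{\left(z \right)} = -1 + z^{2} - 5 z$
$X{\left(N \right)} = - \frac{5 N^{3}}{3}$ ($X{\left(N \right)} = - \frac{5 N N^{2}}{3} = - \frac{5 N^{3}}{3}$)
$- X{\left(c{\left(-10 \right)} \right)} = - \frac{\left(-5\right) \left(-1 + \left(-10\right)^{2} - -50\right)^{3}}{3} = - \frac{\left(-5\right) \left(-1 + 100 + 50\right)^{3}}{3} = - \frac{\left(-5\right) 149^{3}}{3} = - \frac{\left(-5\right) 3307949}{3} = \left(-1\right) \left(- \frac{16539745}{3}\right) = \frac{16539745}{3}$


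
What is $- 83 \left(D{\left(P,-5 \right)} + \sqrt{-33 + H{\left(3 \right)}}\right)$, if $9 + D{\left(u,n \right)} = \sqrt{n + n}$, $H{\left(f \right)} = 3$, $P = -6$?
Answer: $747 - 83 i \sqrt{10} - 83 i \sqrt{30} \approx 747.0 - 717.08 i$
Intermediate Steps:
$D{\left(u,n \right)} = -9 + \sqrt{2} \sqrt{n}$ ($D{\left(u,n \right)} = -9 + \sqrt{n + n} = -9 + \sqrt{2 n} = -9 + \sqrt{2} \sqrt{n}$)
$- 83 \left(D{\left(P,-5 \right)} + \sqrt{-33 + H{\left(3 \right)}}\right) = - 83 \left(\left(-9 + \sqrt{2} \sqrt{-5}\right) + \sqrt{-33 + 3}\right) = - 83 \left(\left(-9 + \sqrt{2} i \sqrt{5}\right) + \sqrt{-30}\right) = - 83 \left(\left(-9 + i \sqrt{10}\right) + i \sqrt{30}\right) = - 83 \left(-9 + i \sqrt{10} + i \sqrt{30}\right) = 747 - 83 i \sqrt{10} - 83 i \sqrt{30}$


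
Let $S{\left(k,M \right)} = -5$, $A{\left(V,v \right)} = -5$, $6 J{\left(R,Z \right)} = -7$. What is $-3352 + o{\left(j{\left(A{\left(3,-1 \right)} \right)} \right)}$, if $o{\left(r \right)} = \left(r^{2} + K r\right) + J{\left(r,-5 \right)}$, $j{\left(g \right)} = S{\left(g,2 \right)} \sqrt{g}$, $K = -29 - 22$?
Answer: $- \frac{20869}{6} + 255 i \sqrt{5} \approx -3478.2 + 570.2 i$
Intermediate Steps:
$J{\left(R,Z \right)} = - \frac{7}{6}$ ($J{\left(R,Z \right)} = \frac{1}{6} \left(-7\right) = - \frac{7}{6}$)
$K = -51$ ($K = -29 - 22 = -51$)
$j{\left(g \right)} = - 5 \sqrt{g}$
$o{\left(r \right)} = - \frac{7}{6} + r^{2} - 51 r$ ($o{\left(r \right)} = \left(r^{2} - 51 r\right) - \frac{7}{6} = - \frac{7}{6} + r^{2} - 51 r$)
$-3352 + o{\left(j{\left(A{\left(3,-1 \right)} \right)} \right)} = -3352 - \left(\frac{7}{6} + 125 + 51 \left(-5\right) \sqrt{-5}\right) = -3352 - \left(\frac{7}{6} + 125 + 51 \left(-5\right) i \sqrt{5}\right) = -3352 - \left(\frac{757}{6} - 255 i \sqrt{5}\right) = - \frac{20869}{6} + 255 i \sqrt{5}$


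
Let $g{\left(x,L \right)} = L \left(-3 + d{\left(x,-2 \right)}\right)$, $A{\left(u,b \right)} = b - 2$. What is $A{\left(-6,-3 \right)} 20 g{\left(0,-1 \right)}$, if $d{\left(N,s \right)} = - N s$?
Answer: $-300$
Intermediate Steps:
$A{\left(u,b \right)} = -2 + b$ ($A{\left(u,b \right)} = b - 2 = -2 + b$)
$d{\left(N,s \right)} = - N s$
$g{\left(x,L \right)} = L \left(-3 + 2 x\right)$ ($g{\left(x,L \right)} = L \left(-3 - x \left(-2\right)\right) = L \left(-3 + 2 x\right)$)
$A{\left(-6,-3 \right)} 20 g{\left(0,-1 \right)} = \left(-2 - 3\right) 20 \left(- (-3 + 2 \cdot 0)\right) = \left(-5\right) 20 \left(- (-3 + 0)\right) = - 100 \left(\left(-1\right) \left(-3\right)\right) = \left(-100\right) 3 = -300$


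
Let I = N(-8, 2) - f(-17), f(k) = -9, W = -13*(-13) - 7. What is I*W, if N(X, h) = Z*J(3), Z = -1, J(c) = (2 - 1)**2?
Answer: 1296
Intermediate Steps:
J(c) = 1 (J(c) = 1**2 = 1)
W = 162 (W = 169 - 7 = 162)
N(X, h) = -1 (N(X, h) = -1*1 = -1)
I = 8 (I = -1 - 1*(-9) = -1 + 9 = 8)
I*W = 8*162 = 1296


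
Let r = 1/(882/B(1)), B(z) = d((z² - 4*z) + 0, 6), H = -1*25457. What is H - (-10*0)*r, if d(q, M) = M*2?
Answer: -25457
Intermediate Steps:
d(q, M) = 2*M
H = -25457
B(z) = 12 (B(z) = 2*6 = 12)
r = 2/147 (r = 1/(882/12) = 1/(882*(1/12)) = 1/(147/2) = 2/147 ≈ 0.013605)
H - (-10*0)*r = -25457 - (-10*0)*2/147 = -25457 - 0*2/147 = -25457 - 1*0 = -25457 + 0 = -25457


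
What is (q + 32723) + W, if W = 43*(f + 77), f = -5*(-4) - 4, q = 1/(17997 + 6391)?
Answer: 895576137/24388 ≈ 36722.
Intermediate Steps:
q = 1/24388 ≈ 4.1004e-5
f = 16 (f = 20 - 4 = 16)
W = 3999 (W = 43*(16 + 77) = 43*93 = 3999)
(q + 32723) + W = (1/24388 + 32723) + 3999 = 798048525/24388 + 3999 = 895576137/24388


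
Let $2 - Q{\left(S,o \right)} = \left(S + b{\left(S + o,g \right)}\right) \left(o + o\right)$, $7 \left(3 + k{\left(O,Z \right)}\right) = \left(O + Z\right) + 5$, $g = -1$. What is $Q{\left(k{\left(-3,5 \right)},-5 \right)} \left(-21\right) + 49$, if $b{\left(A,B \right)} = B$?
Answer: $637$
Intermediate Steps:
$k{\left(O,Z \right)} = - \frac{16}{7} + \frac{O}{7} + \frac{Z}{7}$ ($k{\left(O,Z \right)} = -3 + \frac{\left(O + Z\right) + 5}{7} = -3 + \frac{5 + O + Z}{7} = -3 + \left(\frac{5}{7} + \frac{O}{7} + \frac{Z}{7}\right) = - \frac{16}{7} + \frac{O}{7} + \frac{Z}{7}$)
$Q{\left(S,o \right)} = 2 - 2 o \left(-1 + S\right)$ ($Q{\left(S,o \right)} = 2 - \left(S - 1\right) \left(o + o\right) = 2 - \left(-1 + S\right) 2 o = 2 - 2 o \left(-1 + S\right)$)
$Q{\left(k{\left(-3,5 \right)},-5 \right)} \left(-21\right) + 49 = \left(2 + 2 \left(-5\right) - 2 \left(- \frac{16}{7} + \frac{1}{7} \left(-3\right) + \frac{1}{7} \cdot 5\right) \left(-5\right)\right) \left(-21\right) + 49 = \left(2 - 10 - 2 \left(- \frac{16}{7} - \frac{3}{7} + \frac{5}{7}\right) \left(-5\right)\right) \left(-21\right) + 49 = \left(2 - 10 - \left(-4\right) \left(-5\right)\right) \left(-21\right) + 49 = \left(2 - 10 - 20\right) \left(-21\right) + 49 = \left(-28\right) \left(-21\right) + 49 = 588 + 49 = 637$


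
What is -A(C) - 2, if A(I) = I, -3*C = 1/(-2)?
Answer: -13/6 ≈ -2.1667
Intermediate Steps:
C = ⅙ (C = -⅓/(-2) = -⅓*(-½) = ⅙ ≈ 0.16667)
-A(C) - 2 = -1*⅙ - 2 = -⅙ - 2 = -13/6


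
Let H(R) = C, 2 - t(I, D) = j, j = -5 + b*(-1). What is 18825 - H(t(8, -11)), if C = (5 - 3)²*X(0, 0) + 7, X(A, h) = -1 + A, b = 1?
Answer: 18822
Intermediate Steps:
j = -6 (j = -5 + 1*(-1) = -5 - 1 = -6)
t(I, D) = 8 (t(I, D) = 2 - 1*(-6) = 2 + 6 = 8)
C = 3 (C = (5 - 3)²*(-1 + 0) + 7 = 2²*(-1) + 7 = 4*(-1) + 7 = -4 + 7 = 3)
H(R) = 3
18825 - H(t(8, -11)) = 18825 - 1*3 = 18825 - 3 = 18822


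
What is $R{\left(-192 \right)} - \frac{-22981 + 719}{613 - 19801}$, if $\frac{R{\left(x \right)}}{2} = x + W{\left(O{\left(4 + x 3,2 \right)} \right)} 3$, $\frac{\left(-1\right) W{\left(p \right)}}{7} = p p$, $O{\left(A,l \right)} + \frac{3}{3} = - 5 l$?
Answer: $- \frac{52451935}{9594} \approx -5467.2$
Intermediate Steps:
$O{\left(A,l \right)} = -1 - 5 l$
$W{\left(p \right)} = - 7 p^{2}$ ($W{\left(p \right)} = - 7 p p = - 7 p^{2}$)
$R{\left(x \right)} = -5082 + 2 x$ ($R{\left(x \right)} = 2 \left(x + - 7 \left(-1 - 10\right)^{2} \cdot 3\right) = 2 \left(x + - 7 \left(-11\right)^{2} \cdot 3\right) = 2 \left(x + \left(-7\right) 121 \cdot 3\right) = 2 \left(x - 2541\right) = 2 \left(-2541 + x\right) = -5082 + 2 x$)
$R{\left(-192 \right)} - \frac{-22981 + 719}{613 - 19801} = \left(-5082 + 2 \left(-192\right)\right) - \frac{-22981 + 719}{613 - 19801} = \left(-5082 - 384\right) - - \frac{22262}{-19188} = -5466 - \left(-22262\right) \left(- \frac{1}{19188}\right) = -5466 - \frac{11131}{9594} = - \frac{52451935}{9594}$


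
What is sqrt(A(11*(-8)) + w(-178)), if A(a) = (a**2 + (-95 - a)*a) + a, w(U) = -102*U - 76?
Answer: 12*sqrt(183) ≈ 162.33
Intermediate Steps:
w(U) = -76 - 102*U
A(a) = a + a**2 + a*(-95 - a) (A(a) = (a**2 + a*(-95 - a)) + a = a + a**2 + a*(-95 - a))
sqrt(A(11*(-8)) + w(-178)) = sqrt(-1034*(-8) + (-76 - 102*(-178))) = sqrt(-94*(-88) + (-76 + 18156)) = sqrt(8272 + 18080) = sqrt(26352) = 12*sqrt(183)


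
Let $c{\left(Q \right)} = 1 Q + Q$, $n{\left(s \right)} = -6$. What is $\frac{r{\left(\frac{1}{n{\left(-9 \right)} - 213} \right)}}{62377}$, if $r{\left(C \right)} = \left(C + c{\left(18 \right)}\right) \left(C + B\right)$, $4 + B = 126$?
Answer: $\frac{210610111}{2991663297} \approx 0.070399$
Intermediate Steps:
$c{\left(Q \right)} = 2 Q$ ($c{\left(Q \right)} = Q + Q = 2 Q$)
$B = 122$ ($B = -4 + 126 = 122$)
$r{\left(C \right)} = \left(36 + C\right) \left(122 + C\right)$ ($r{\left(C \right)} = \left(C + 2 \cdot 18\right) \left(C + 122\right) = \left(C + 36\right) \left(122 + C\right) = \left(36 + C\right) \left(122 + C\right)$)
$\frac{r{\left(\frac{1}{n{\left(-9 \right)} - 213} \right)}}{62377} = \frac{4392 + \left(\frac{1}{-6 - 213}\right)^{2} + \frac{158}{-6 - 213}}{62377} = \left(4392 + \left(\frac{1}{-219}\right)^{2} + \frac{158}{-219}\right) \frac{1}{62377} = \left(4392 + \left(- \frac{1}{219}\right)^{2} + 158 \left(- \frac{1}{219}\right)\right) \frac{1}{62377} = \left(4392 + \frac{1}{47961} - \frac{158}{219}\right) \frac{1}{62377} = \frac{210610111}{47961} \cdot \frac{1}{62377} = \frac{210610111}{2991663297}$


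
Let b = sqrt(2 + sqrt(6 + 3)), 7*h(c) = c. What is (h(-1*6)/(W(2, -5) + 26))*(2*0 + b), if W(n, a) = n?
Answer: -3*sqrt(5)/98 ≈ -0.068451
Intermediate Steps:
h(c) = c/7
b = sqrt(5) (b = sqrt(2 + sqrt(9)) = sqrt(2 + 3) = sqrt(5) ≈ 2.2361)
(h(-1*6)/(W(2, -5) + 26))*(2*0 + b) = (((-1*6)/7)/(2 + 26))*(2*0 + sqrt(5)) = (((1/7)*(-6))/28)*(0 + sqrt(5)) = (-6/7*1/28)*sqrt(5) = -3*sqrt(5)/98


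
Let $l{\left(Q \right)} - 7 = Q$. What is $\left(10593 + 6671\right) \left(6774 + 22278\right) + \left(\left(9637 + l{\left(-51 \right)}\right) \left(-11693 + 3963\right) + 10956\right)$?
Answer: $427410794$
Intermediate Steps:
$l{\left(Q \right)} = 7 + Q$
$\left(10593 + 6671\right) \left(6774 + 22278\right) + \left(\left(9637 + l{\left(-51 \right)}\right) \left(-11693 + 3963\right) + 10956\right) = \left(10593 + 6671\right) \left(6774 + 22278\right) + \left(\left(9637 + \left(7 - 51\right)\right) \left(-11693 + 3963\right) + 10956\right) = 17264 \cdot 29052 + \left(\left(9637 - 44\right) \left(-7730\right) + 10956\right) = 501553728 + \left(9593 \left(-7730\right) + 10956\right) = 501553728 + \left(-74153890 + 10956\right) = 501553728 - 74142934 = 427410794$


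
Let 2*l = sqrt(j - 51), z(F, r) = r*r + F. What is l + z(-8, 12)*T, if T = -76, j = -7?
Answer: -10336 + I*sqrt(58)/2 ≈ -10336.0 + 3.8079*I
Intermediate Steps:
z(F, r) = F + r**2 (z(F, r) = r**2 + F = F + r**2)
l = I*sqrt(58)/2 (l = sqrt(-7 - 51)/2 = sqrt(-58)/2 = (I*sqrt(58))/2 = I*sqrt(58)/2 ≈ 3.8079*I)
l + z(-8, 12)*T = I*sqrt(58)/2 + (-8 + 12**2)*(-76) = I*sqrt(58)/2 + (-8 + 144)*(-76) = I*sqrt(58)/2 + 136*(-76) = I*sqrt(58)/2 - 10336 = -10336 + I*sqrt(58)/2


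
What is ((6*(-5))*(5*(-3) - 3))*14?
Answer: 7560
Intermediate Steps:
((6*(-5))*(5*(-3) - 3))*14 = -30*(-15 - 3)*14 = -30*(-18)*14 = 540*14 = 7560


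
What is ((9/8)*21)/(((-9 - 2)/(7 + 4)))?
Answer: -189/8 ≈ -23.625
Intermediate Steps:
((9/8)*21)/(((-9 - 2)/(7 + 4))) = ((9*(⅛))*21)/((-11/11)) = ((9/8)*21)/((-11*1/11)) = (189/8)/(-1) = (189/8)*(-1) = -189/8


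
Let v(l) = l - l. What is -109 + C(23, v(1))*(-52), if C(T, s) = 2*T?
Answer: -2501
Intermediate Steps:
v(l) = 0
-109 + C(23, v(1))*(-52) = -109 + (2*23)*(-52) = -109 + 46*(-52) = -109 - 2392 = -2501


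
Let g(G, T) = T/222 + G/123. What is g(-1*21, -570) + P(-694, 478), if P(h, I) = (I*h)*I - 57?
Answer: -240547588855/1517 ≈ -1.5857e+8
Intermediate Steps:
P(h, I) = -57 + h*I**2 (P(h, I) = h*I**2 - 57 = -57 + h*I**2)
g(G, T) = G/123 + T/222 (g(G, T) = T*(1/222) + G*(1/123) = T/222 + G/123 = G/123 + T/222)
g(-1*21, -570) + P(-694, 478) = ((-1*21)/123 + (1/222)*(-570)) + (-57 - 694*478**2) = ((1/123)*(-21) - 95/37) + (-57 - 694*228484) = (-7/41 - 95/37) + (-57 - 158567896) = -4154/1517 - 158567953 = -240547588855/1517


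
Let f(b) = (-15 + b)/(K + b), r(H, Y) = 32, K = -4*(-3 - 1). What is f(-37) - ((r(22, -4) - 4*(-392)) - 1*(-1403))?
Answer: -63011/21 ≈ -3000.5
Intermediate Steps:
K = 16 (K = -4*(-4) = 16)
f(b) = (-15 + b)/(16 + b)
f(-37) - ((r(22, -4) - 4*(-392)) - 1*(-1403)) = (-15 - 37)/(16 - 37) - ((32 - 4*(-392)) - 1*(-1403)) = -52/(-21) - ((32 + 1568) + 1403) = -1/21*(-52) - (1600 + 1403) = 52/21 - 1*3003 = 52/21 - 3003 = -63011/21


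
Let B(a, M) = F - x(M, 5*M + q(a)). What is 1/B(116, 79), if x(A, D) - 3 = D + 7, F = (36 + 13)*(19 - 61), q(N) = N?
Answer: -1/2579 ≈ -0.00038775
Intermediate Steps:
F = -2058 (F = 49*(-42) = -2058)
x(A, D) = 10 + D (x(A, D) = 3 + (D + 7) = 3 + (7 + D) = 10 + D)
B(a, M) = -2068 - a - 5*M (B(a, M) = -2058 - (10 + (5*M + a)) = -2058 - (10 + (a + 5*M)) = -2058 - (10 + a + 5*M) = -2058 + (-10 - a - 5*M) = -2068 - a - 5*M)
1/B(116, 79) = 1/(-2068 - 1*116 - 5*79) = 1/(-2068 - 116 - 395) = 1/(-2579) = -1/2579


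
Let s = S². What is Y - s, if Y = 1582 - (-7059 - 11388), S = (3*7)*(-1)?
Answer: 19588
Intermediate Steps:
S = -21 (S = 21*(-1) = -21)
Y = 20029 (Y = 1582 - 1*(-18447) = 1582 + 18447 = 20029)
s = 441 (s = (-21)² = 441)
Y - s = 20029 - 1*441 = 20029 - 441 = 19588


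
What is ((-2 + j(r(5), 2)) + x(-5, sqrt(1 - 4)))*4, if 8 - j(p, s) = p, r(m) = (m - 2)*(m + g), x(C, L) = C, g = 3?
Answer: -92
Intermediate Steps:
r(m) = (-2 + m)*(3 + m) (r(m) = (m - 2)*(m + 3) = (-2 + m)*(3 + m))
j(p, s) = 8 - p
((-2 + j(r(5), 2)) + x(-5, sqrt(1 - 4)))*4 = ((-2 + (8 - (-6 + 5 + 5**2))) - 5)*4 = ((-2 + (8 - (-6 + 5 + 25))) - 5)*4 = ((-2 + (8 - 1*24)) - 5)*4 = ((-2 + (8 - 24)) - 5)*4 = ((-2 - 16) - 5)*4 = (-18 - 5)*4 = -23*4 = -92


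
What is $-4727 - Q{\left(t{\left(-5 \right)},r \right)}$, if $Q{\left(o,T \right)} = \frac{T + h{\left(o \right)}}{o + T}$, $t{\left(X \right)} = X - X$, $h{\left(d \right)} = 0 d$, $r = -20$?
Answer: $-4728$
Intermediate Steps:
$h{\left(d \right)} = 0$
$t{\left(X \right)} = 0$
$Q{\left(o,T \right)} = \frac{T}{T + o}$ ($Q{\left(o,T \right)} = \frac{T + 0}{o + T} = \frac{T}{T + o}$)
$-4727 - Q{\left(t{\left(-5 \right)},r \right)} = -4727 - - \frac{20}{-20 + 0} = -4727 - - \frac{20}{-20} = -4727 - \left(-20\right) \left(- \frac{1}{20}\right) = -4727 - 1 = -4728$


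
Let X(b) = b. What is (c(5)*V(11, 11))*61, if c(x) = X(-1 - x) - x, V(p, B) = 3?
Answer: -2013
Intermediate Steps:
c(x) = -1 - 2*x (c(x) = (-1 - x) - x = -1 - 2*x)
(c(5)*V(11, 11))*61 = ((-1 - 2*5)*3)*61 = ((-1 - 10)*3)*61 = -11*3*61 = -33*61 = -2013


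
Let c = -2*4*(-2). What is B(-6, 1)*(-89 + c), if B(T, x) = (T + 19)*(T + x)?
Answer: 4745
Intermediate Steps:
B(T, x) = (19 + T)*(T + x)
c = 16 (c = -8*(-2) = 16)
B(-6, 1)*(-89 + c) = ((-6)² + 19*(-6) + 19*1 - 6*1)*(-89 + 16) = (36 - 114 + 19 - 6)*(-73) = -65*(-73) = 4745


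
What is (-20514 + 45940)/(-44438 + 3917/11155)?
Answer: -283627030/495701973 ≈ -0.57217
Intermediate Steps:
(-20514 + 45940)/(-44438 + 3917/11155) = 25426/(-44438 + 3917*(1/11155)) = 25426/(-44438 + 3917/11155) = 25426/(-495701973/11155) = 25426*(-11155/495701973) = -283627030/495701973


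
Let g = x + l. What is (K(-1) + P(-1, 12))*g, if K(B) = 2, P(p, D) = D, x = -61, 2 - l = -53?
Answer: -84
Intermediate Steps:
l = 55 (l = 2 - 1*(-53) = 2 + 53 = 55)
g = -6 (g = -61 + 55 = -6)
(K(-1) + P(-1, 12))*g = (2 + 12)*(-6) = 14*(-6) = -84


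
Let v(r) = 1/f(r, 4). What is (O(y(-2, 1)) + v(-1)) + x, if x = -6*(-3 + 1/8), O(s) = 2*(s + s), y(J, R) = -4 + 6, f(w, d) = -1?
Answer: 97/4 ≈ 24.250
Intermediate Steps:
y(J, R) = 2
O(s) = 4*s (O(s) = 2*(2*s) = 4*s)
v(r) = -1 (v(r) = 1/(-1) = -1)
x = 69/4 (x = -6*(-3 + 1/8) = -6*(-23/8) = 69/4 ≈ 17.250)
(O(y(-2, 1)) + v(-1)) + x = (4*2 - 1) + 69/4 = (8 - 1) + 69/4 = 7 + 69/4 = 97/4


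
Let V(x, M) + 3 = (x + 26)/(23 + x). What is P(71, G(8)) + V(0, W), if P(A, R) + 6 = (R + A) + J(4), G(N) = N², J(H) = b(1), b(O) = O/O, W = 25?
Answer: 2947/23 ≈ 128.13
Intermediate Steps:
b(O) = 1
V(x, M) = -3 + (26 + x)/(23 + x) (V(x, M) = -3 + (x + 26)/(23 + x) = -3 + (26 + x)/(23 + x))
J(H) = 1
P(A, R) = -5 + A + R (P(A, R) = -6 + ((R + A) + 1) = -6 + ((A + R) + 1) = -6 + (1 + A + R) = -5 + A + R)
P(71, G(8)) + V(0, W) = (-5 + 71 + 8²) + (-43 - 2*0)/(23 + 0) = (-5 + 71 + 64) + (-43 + 0)/23 = 130 + (1/23)*(-43) = 130 - 43/23 = 2947/23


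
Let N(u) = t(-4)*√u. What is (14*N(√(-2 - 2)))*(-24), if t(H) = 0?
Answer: 0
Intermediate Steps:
N(u) = 0 (N(u) = 0*√u = 0)
(14*N(√(-2 - 2)))*(-24) = (14*0)*(-24) = 0*(-24) = 0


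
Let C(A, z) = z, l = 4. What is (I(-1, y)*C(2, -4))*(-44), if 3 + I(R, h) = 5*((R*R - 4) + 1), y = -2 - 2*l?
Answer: -2288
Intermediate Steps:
y = -10 (y = -2 - 2*4 = -2 - 8 = -10)
I(R, h) = -18 + 5*R**2 (I(R, h) = -3 + 5*((R*R - 4) + 1) = -3 + 5*((R**2 - 4) + 1) = -3 + 5*((-4 + R**2) + 1) = -3 + 5*(-3 + R**2) = -3 + (-15 + 5*R**2) = -18 + 5*R**2)
(I(-1, y)*C(2, -4))*(-44) = ((-18 + 5*(-1)**2)*(-4))*(-44) = ((-18 + 5*1)*(-4))*(-44) = ((-18 + 5)*(-4))*(-44) = -13*(-4)*(-44) = 52*(-44) = -2288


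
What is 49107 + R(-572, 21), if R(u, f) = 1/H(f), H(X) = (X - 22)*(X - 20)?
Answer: 49106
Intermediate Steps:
H(X) = (-22 + X)*(-20 + X)
R(u, f) = 1/(440 + f² - 42*f)
49107 + R(-572, 21) = 49107 + 1/(440 + 21² - 42*21) = 49107 + 1/(440 + 441 - 882) = 49107 + 1/(-1) = 49107 - 1 = 49106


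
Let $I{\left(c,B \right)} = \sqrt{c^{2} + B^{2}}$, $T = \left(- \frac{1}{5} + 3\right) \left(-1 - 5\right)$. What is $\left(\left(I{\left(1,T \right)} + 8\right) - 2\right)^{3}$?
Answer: $\frac{\left(30 + \sqrt{7081}\right)^{3}}{125} \approx 11899.0$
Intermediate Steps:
$T = - \frac{84}{5}$ ($T = \left(\left(-1\right) \frac{1}{5} + 3\right) \left(-6\right) = \left(- \frac{1}{5} + 3\right) \left(-6\right) = \frac{14}{5} \left(-6\right) = - \frac{84}{5} \approx -16.8$)
$I{\left(c,B \right)} = \sqrt{B^{2} + c^{2}}$
$\left(\left(I{\left(1,T \right)} + 8\right) - 2\right)^{3} = \left(\left(\sqrt{\left(- \frac{84}{5}\right)^{2} + 1^{2}} + 8\right) - 2\right)^{3} = \left(\left(\sqrt{\frac{7056}{25} + 1} + 8\right) - 2\right)^{3} = \left(\left(\sqrt{\frac{7081}{25}} + 8\right) - 2\right)^{3} = \left(\left(\frac{\sqrt{7081}}{5} + 8\right) - 2\right)^{3} = \left(\left(8 + \frac{\sqrt{7081}}{5}\right) - 2\right)^{3} = \left(6 + \frac{\sqrt{7081}}{5}\right)^{3}$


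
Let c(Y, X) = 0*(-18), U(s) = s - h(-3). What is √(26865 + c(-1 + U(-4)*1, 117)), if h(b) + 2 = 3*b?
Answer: 3*√2985 ≈ 163.91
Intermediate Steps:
h(b) = -2 + 3*b
U(s) = 11 + s (U(s) = s - (-2 + 3*(-3)) = s - (-2 - 9) = s - 1*(-11) = s + 11 = 11 + s)
c(Y, X) = 0
√(26865 + c(-1 + U(-4)*1, 117)) = √(26865 + 0) = √26865 = 3*√2985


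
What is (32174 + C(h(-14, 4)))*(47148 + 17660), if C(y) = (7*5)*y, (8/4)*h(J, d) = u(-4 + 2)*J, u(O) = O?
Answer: 2116888512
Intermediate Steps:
h(J, d) = -J (h(J, d) = ((-4 + 2)*J)/2 = (-2*J)/2 = -J)
C(y) = 35*y
(32174 + C(h(-14, 4)))*(47148 + 17660) = (32174 + 35*(-1*(-14)))*(47148 + 17660) = (32174 + 35*14)*64808 = (32174 + 490)*64808 = 32664*64808 = 2116888512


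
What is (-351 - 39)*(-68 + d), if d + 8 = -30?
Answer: 41340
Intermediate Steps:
d = -38 (d = -8 - 30 = -38)
(-351 - 39)*(-68 + d) = (-351 - 39)*(-68 - 38) = -390*(-106) = 41340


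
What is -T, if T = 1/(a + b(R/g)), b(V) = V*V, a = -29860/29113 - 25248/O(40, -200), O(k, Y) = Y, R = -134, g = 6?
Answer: -6550425/4087413577 ≈ -0.0016026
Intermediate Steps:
a = 91134128/727825 (a = -29860/29113 - 25248/(-200) = -29860*1/29113 - 25248*(-1/200) = -29860/29113 + 3156/25 = 91134128/727825 ≈ 125.21)
b(V) = V²
T = 6550425/4087413577 (T = 1/(91134128/727825 + (-134/6)²) = 1/(91134128/727825 + (-134*⅙)²) = 1/(91134128/727825 + (-67/3)²) = 1/(91134128/727825 + 4489/9) = 1/(4087413577/6550425) = 6550425/4087413577 ≈ 0.0016026)
-T = -1*6550425/4087413577 = -6550425/4087413577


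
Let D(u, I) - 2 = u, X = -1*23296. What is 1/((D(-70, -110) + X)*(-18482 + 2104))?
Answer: 1/382655592 ≈ 2.6133e-9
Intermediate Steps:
X = -23296
D(u, I) = 2 + u
1/((D(-70, -110) + X)*(-18482 + 2104)) = 1/(((2 - 70) - 23296)*(-18482 + 2104)) = 1/((-68 - 23296)*(-16378)) = 1/(-23364*(-16378)) = 1/382655592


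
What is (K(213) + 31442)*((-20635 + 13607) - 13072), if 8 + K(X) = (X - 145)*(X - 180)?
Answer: -676927800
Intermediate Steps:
K(X) = -8 + (-180 + X)*(-145 + X) (K(X) = -8 + (X - 145)*(X - 180) = -8 + (-145 + X)*(-180 + X) = -8 + (-180 + X)*(-145 + X))
(K(213) + 31442)*((-20635 + 13607) - 13072) = ((26092 + 213² - 325*213) + 31442)*((-20635 + 13607) - 13072) = ((26092 + 45369 - 69225) + 31442)*(-7028 - 13072) = (2236 + 31442)*(-20100) = 33678*(-20100) = -676927800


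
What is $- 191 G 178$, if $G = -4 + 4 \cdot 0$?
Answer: $135992$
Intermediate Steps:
$G = -4$ ($G = -4 + 0 = -4$)
$- 191 G 178 = \left(-191\right) \left(-4\right) 178 = 764 \cdot 178 = 135992$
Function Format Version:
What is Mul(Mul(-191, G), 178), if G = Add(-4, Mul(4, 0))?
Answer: 135992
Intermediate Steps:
G = -4 (G = Add(-4, 0) = -4)
Mul(Mul(-191, G), 178) = Mul(Mul(-191, -4), 178) = Mul(764, 178) = 135992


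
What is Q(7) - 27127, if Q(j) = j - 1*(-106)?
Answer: -27014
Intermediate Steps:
Q(j) = 106 + j (Q(j) = j + 106 = 106 + j)
Q(7) - 27127 = (106 + 7) - 27127 = 113 - 27127 = -27014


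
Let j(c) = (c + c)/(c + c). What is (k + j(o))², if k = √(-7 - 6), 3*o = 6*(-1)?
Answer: (1 + I*√13)² ≈ -12.0 + 7.2111*I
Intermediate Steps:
o = -2 (o = (6*(-1))/3 = (⅓)*(-6) = -2)
k = I*√13 (k = √(-13) = I*√13 ≈ 3.6056*I)
j(c) = 1 (j(c) = (2*c)/((2*c)) = (2*c)*(1/(2*c)) = 1)
(k + j(o))² = (I*√13 + 1)² = (1 + I*√13)²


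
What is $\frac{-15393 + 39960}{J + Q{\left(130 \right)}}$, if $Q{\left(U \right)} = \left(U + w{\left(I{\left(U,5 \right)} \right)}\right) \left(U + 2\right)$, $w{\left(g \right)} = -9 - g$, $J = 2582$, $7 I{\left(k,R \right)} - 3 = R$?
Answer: $\frac{171969}{128822} \approx 1.3349$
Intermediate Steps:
$I{\left(k,R \right)} = \frac{3}{7} + \frac{R}{7}$
$Q{\left(U \right)} = \left(2 + U\right) \left(- \frac{71}{7} + U\right)$ ($Q{\left(U \right)} = \left(U - \left(\frac{66}{7} + \frac{5}{7}\right)\right) \left(U + 2\right) = \left(U - \frac{71}{7}\right) \left(2 + U\right) = \left(- \frac{71}{7} + U\right) \left(2 + U\right) = \left(2 + U\right) \left(- \frac{71}{7} + U\right)$)
$\frac{-15393 + 39960}{J + Q{\left(130 \right)}} = \frac{-15393 + 39960}{2582 - \left(\frac{7552}{7} - 16900\right)} = \frac{24567}{2582 - - \frac{110748}{7}} = \frac{24567}{2582 + \frac{110748}{7}} = \frac{24567}{\frac{128822}{7}} = 24567 \cdot \frac{7}{128822} = \frac{171969}{128822}$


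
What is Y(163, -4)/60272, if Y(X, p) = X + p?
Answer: 159/60272 ≈ 0.0026380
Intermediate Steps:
Y(163, -4)/60272 = (163 - 4)/60272 = 159*(1/60272) = 159/60272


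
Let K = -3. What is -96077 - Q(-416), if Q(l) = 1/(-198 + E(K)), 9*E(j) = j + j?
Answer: -57261889/596 ≈ -96077.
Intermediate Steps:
E(j) = 2*j/9 (E(j) = (j + j)/9 = (2*j)/9 = 2*j/9)
Q(l) = -3/596 (Q(l) = 1/(-198 + (2/9)*(-3)) = 1/(-198 - ⅔) = 1/(-596/3) = -3/596)
-96077 - Q(-416) = -96077 - 1*(-3/596) = -96077 + 3/596 = -57261889/596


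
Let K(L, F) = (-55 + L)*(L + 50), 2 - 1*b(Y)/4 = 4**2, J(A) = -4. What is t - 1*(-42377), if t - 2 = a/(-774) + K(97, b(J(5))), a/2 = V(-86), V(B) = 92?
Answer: 18789919/387 ≈ 48553.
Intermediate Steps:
b(Y) = -56 (b(Y) = 8 - 4*4**2 = 8 - 4*16 = 8 - 64 = -56)
K(L, F) = (-55 + L)*(50 + L)
a = 184 (a = 2*92 = 184)
t = 2390020/387 (t = 2 + (184/(-774) + (-2750 + 97**2 - 5*97)) = 2 + (184*(-1/774) + (-2750 + 9409 - 485)) = 2 + (-92/387 + 6174) = 2 + 2389246/387 = 2390020/387 ≈ 6175.8)
t - 1*(-42377) = 2390020/387 - 1*(-42377) = 2390020/387 + 42377 = 18789919/387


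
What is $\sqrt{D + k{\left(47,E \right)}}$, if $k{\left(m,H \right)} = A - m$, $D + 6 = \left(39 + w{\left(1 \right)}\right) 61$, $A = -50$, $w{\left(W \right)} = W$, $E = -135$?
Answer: $\sqrt{2337} \approx 48.343$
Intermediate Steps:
$D = 2434$ ($D = -6 + \left(39 + 1\right) 61 = -6 + 40 \cdot 61 = -6 + 2440 = 2434$)
$k{\left(m,H \right)} = -50 - m$
$\sqrt{D + k{\left(47,E \right)}} = \sqrt{2434 - 97} = \sqrt{2337}$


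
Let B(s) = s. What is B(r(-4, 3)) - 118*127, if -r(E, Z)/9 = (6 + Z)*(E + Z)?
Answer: -14905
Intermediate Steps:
r(E, Z) = -9*(6 + Z)*(E + Z)
B(r(-4, 3)) - 118*127 = (-54*(-4) - 54*3 - 9*3**2 - 9*(-4)*3) - 118*127 = (216 - 162 - 9*9 + 108) - 14986 = (216 - 162 - 81 + 108) - 14986 = 81 - 14986 = -14905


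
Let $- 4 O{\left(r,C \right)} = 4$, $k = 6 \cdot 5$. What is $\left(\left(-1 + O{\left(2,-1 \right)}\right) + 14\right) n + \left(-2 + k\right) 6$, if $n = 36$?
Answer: $600$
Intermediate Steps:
$k = 30$
$O{\left(r,C \right)} = -1$ ($O{\left(r,C \right)} = \left(- \frac{1}{4}\right) 4 = -1$)
$\left(\left(-1 + O{\left(2,-1 \right)}\right) + 14\right) n + \left(-2 + k\right) 6 = \left(\left(-1 - 1\right) + 14\right) 36 + \left(-2 + 30\right) 6 = \left(-2 + 14\right) 36 + 28 \cdot 6 = 12 \cdot 36 + 168 = 432 + 168 = 600$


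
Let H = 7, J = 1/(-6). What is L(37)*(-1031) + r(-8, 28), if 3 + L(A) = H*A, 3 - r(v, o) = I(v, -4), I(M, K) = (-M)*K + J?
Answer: -1583405/6 ≈ -2.6390e+5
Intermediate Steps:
J = -⅙ ≈ -0.16667
I(M, K) = -⅙ - K*M (I(M, K) = (-M)*K - ⅙ = -K*M - ⅙ = -⅙ - K*M)
r(v, o) = 19/6 - 4*v (r(v, o) = 3 - (-⅙ - 1*(-4)*v) = 3 - (-⅙ + 4*v) = 3 + (⅙ - 4*v) = 19/6 - 4*v)
L(A) = -3 + 7*A
L(37)*(-1031) + r(-8, 28) = (-3 + 7*37)*(-1031) + (19/6 - 4*(-8)) = (-3 + 259)*(-1031) + (19/6 + 32) = 256*(-1031) + 211/6 = -263936 + 211/6 = -1583405/6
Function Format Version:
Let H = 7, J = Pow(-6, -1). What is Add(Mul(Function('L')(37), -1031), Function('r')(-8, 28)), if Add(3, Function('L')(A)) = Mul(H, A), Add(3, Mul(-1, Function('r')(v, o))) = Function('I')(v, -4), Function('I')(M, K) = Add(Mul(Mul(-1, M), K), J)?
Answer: Rational(-1583405, 6) ≈ -2.6390e+5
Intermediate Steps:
J = Rational(-1, 6) ≈ -0.16667
Function('I')(M, K) = Add(Rational(-1, 6), Mul(-1, K, M)) (Function('I')(M, K) = Add(Mul(Mul(-1, M), K), Rational(-1, 6)) = Add(Mul(-1, K, M), Rational(-1, 6)) = Add(Rational(-1, 6), Mul(-1, K, M)))
Function('r')(v, o) = Add(Rational(19, 6), Mul(-4, v)) (Function('r')(v, o) = Add(3, Mul(-1, Add(Rational(-1, 6), Mul(-1, -4, v)))) = Add(3, Mul(-1, Add(Rational(-1, 6), Mul(4, v)))) = Add(3, Add(Rational(1, 6), Mul(-4, v))) = Add(Rational(19, 6), Mul(-4, v)))
Function('L')(A) = Add(-3, Mul(7, A))
Add(Mul(Function('L')(37), -1031), Function('r')(-8, 28)) = Add(Mul(Add(-3, Mul(7, 37)), -1031), Add(Rational(19, 6), Mul(-4, -8))) = Add(Mul(Add(-3, 259), -1031), Add(Rational(19, 6), 32)) = Add(Mul(256, -1031), Rational(211, 6)) = Add(-263936, Rational(211, 6)) = Rational(-1583405, 6)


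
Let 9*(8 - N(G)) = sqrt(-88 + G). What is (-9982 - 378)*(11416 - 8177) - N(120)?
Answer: -33556048 + 4*sqrt(2)/9 ≈ -3.3556e+7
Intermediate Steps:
N(G) = 8 - sqrt(-88 + G)/9
(-9982 - 378)*(11416 - 8177) - N(120) = (-9982 - 378)*(11416 - 8177) - (8 - sqrt(-88 + 120)/9) = -10360*3239 - (8 - 4*sqrt(2)/9) = -33556040 - (8 - 4*sqrt(2)/9) = -33556040 + (-8 + 4*sqrt(2)/9) = -33556048 + 4*sqrt(2)/9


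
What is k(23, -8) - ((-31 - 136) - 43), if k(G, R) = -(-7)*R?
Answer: 154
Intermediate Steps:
k(G, R) = 7*R
k(23, -8) - ((-31 - 136) - 43) = 7*(-8) - ((-31 - 136) - 43) = -56 - (-167 - 43) = -56 - 1*(-210) = -56 + 210 = 154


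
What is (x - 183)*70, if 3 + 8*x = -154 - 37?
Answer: -29015/2 ≈ -14508.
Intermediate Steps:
x = -97/4 (x = -3/8 + (-154 - 37)/8 = -3/8 + (⅛)*(-191) = -3/8 - 191/8 = -97/4 ≈ -24.250)
(x - 183)*70 = (-97/4 - 183)*70 = -829/4*70 = -29015/2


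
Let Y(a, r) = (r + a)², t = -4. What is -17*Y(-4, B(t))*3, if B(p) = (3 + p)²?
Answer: -459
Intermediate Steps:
Y(a, r) = (a + r)²
-17*Y(-4, B(t))*3 = -17*(-4 + (3 - 4)²)²*3 = -17*(-4 + (-1)²)²*3 = -17*(-4 + 1)²*3 = -17*(-3)²*3 = -17*9*3 = -153*3 = -459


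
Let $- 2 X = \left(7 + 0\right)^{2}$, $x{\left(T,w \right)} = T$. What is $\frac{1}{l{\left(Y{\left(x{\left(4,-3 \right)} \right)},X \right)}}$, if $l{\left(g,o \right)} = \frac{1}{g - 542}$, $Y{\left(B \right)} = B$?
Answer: $-538$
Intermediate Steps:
$X = - \frac{49}{2}$ ($X = - \frac{\left(7 + 0\right)^{2}}{2} = - \frac{7^{2}}{2} = \left(- \frac{1}{2}\right) 49 = - \frac{49}{2} \approx -24.5$)
$l{\left(g,o \right)} = \frac{1}{-542 + g}$
$\frac{1}{l{\left(Y{\left(x{\left(4,-3 \right)} \right)},X \right)}} = \frac{1}{\frac{1}{-542 + 4}} = \frac{1}{\frac{1}{-538}} = \frac{1}{- \frac{1}{538}} = -538$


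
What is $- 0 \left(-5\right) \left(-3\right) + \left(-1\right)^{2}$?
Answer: $1$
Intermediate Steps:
$- 0 \left(-5\right) \left(-3\right) + \left(-1\right)^{2} = - 0 \left(-3\right) + 1 = \left(-1\right) 0 + 1 = 0 + 1 = 1$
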